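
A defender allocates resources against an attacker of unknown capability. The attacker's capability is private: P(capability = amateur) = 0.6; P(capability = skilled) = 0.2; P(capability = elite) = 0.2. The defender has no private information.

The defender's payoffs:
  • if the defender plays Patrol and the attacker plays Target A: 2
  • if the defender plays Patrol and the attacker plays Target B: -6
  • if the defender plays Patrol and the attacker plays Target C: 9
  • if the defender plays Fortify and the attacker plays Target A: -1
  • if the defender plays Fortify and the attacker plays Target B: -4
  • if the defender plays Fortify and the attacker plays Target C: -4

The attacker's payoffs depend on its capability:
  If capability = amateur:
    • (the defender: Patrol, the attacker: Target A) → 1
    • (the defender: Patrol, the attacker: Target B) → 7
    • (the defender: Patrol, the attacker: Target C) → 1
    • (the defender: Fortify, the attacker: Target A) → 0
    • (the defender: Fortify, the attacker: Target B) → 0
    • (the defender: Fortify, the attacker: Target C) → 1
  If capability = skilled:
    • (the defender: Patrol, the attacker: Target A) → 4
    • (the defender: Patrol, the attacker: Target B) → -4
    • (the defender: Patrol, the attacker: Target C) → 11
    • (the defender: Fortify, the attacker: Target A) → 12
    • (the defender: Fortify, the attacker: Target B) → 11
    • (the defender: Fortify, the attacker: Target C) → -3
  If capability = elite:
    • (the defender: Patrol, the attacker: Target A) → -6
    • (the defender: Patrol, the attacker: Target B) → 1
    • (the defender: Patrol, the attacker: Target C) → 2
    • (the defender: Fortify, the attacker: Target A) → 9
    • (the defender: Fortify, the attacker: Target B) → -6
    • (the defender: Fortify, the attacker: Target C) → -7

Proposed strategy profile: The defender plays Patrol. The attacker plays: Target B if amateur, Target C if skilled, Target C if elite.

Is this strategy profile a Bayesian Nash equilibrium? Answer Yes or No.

The defender plays Patrol: E[Patrol] = 0.6·(-6) + 0.2·(9) + 0.2·(9) = 0; E[Fortify] = -4. Best-responding. ✓
The attacker (capability amateur), facing Patrol: Target A gives 1, Target B gives 7, Target C gives 1. Proposed Target B is best. ✓
The attacker (capability skilled), facing Patrol: Target A gives 4, Target B gives -4, Target C gives 11. Proposed Target C is best. ✓
The attacker (capability elite), facing Patrol: Target A gives -6, Target B gives 1, Target C gives 2. Proposed Target C is best. ✓

Yes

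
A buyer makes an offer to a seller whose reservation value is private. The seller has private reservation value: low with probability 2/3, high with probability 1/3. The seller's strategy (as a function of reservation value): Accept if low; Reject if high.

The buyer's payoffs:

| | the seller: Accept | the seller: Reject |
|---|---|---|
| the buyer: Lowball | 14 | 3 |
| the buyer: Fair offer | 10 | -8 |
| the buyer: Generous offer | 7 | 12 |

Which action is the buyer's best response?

Lowball

Compute the buyer's expected payoff for each action, taking the expectation over the seller's type.
E[Lowball] = 2/3·(14) + 1/3·(3) = 31/3
E[Fair offer] = 2/3·(10) + 1/3·(-8) = 4
E[Generous offer] = 2/3·(7) + 1/3·(12) = 26/3
Best response: Lowball (31/3 is the largest).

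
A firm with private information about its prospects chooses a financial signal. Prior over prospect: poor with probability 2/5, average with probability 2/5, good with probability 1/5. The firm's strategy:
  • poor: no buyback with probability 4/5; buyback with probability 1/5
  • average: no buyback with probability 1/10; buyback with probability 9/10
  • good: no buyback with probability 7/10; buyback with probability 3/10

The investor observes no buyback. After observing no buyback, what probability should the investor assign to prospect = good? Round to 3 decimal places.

0.280

P(no buyback) = (2/5)·(4/5) + (2/5)·(1/10) + (1/5)·(7/10) = 1/2
P(good | no buyback) = ((1/5)·(7/10)) / (1/2) = (7/50) / (1/2) = 7/25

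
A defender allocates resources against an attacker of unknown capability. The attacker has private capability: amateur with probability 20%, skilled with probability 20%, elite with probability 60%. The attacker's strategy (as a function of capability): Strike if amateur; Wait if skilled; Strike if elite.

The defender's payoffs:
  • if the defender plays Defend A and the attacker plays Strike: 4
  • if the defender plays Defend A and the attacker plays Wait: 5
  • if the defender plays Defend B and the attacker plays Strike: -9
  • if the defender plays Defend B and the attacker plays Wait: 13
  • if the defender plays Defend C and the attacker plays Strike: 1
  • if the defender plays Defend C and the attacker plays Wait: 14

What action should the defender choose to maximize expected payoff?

Compute the defender's expected payoff for each action, taking the expectation over the attacker's type.
E[Defend A] = 0.2·(4) + 0.2·(5) + 0.6·(4) = 4.2
E[Defend B] = 0.2·(-9) + 0.2·(13) + 0.6·(-9) = -4.6
E[Defend C] = 0.2·(1) + 0.2·(14) + 0.6·(1) = 3.6
Best response: Defend A (4.2 is the largest).

Defend A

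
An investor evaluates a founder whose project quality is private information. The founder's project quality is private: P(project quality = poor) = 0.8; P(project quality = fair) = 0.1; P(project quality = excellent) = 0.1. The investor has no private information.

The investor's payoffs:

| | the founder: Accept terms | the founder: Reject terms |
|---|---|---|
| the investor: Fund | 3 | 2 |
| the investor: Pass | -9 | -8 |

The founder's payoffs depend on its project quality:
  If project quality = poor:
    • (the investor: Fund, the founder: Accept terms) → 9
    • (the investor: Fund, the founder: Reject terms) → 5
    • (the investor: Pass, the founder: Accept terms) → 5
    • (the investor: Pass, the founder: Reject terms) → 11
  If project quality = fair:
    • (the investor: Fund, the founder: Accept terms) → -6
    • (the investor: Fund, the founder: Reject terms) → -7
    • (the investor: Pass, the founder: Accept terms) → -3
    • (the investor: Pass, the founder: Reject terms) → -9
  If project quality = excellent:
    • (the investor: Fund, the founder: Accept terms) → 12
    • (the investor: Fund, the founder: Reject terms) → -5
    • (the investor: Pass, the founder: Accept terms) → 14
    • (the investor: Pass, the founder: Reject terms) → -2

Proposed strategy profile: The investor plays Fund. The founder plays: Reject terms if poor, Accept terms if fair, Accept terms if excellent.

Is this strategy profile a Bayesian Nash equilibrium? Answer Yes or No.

The investor plays Fund: E[Fund] = 0.8·(2) + 0.1·(3) + 0.1·(3) = 2.2; E[Pass] = -8.2. Best-responding. ✓
The founder (project quality poor), facing Fund: Accept terms gives 9, Reject terms gives 5. Proposed Reject terms is not best — profitable deviation exists. ✗
The founder (project quality fair), facing Fund: Accept terms gives -6, Reject terms gives -7. Proposed Accept terms is best. ✓
The founder (project quality excellent), facing Fund: Accept terms gives 12, Reject terms gives -5. Proposed Accept terms is best. ✓

No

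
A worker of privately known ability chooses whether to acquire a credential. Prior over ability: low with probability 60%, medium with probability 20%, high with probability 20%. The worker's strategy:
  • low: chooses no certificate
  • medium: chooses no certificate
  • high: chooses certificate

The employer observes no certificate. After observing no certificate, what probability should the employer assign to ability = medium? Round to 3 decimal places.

P(no certificate) = 0.6·1 + 0.2·1 + 0.2·0 = 0.8
P(medium | no certificate) = (0.2·1) / 0.8 = 0.2 / 0.8 = 0.25

0.250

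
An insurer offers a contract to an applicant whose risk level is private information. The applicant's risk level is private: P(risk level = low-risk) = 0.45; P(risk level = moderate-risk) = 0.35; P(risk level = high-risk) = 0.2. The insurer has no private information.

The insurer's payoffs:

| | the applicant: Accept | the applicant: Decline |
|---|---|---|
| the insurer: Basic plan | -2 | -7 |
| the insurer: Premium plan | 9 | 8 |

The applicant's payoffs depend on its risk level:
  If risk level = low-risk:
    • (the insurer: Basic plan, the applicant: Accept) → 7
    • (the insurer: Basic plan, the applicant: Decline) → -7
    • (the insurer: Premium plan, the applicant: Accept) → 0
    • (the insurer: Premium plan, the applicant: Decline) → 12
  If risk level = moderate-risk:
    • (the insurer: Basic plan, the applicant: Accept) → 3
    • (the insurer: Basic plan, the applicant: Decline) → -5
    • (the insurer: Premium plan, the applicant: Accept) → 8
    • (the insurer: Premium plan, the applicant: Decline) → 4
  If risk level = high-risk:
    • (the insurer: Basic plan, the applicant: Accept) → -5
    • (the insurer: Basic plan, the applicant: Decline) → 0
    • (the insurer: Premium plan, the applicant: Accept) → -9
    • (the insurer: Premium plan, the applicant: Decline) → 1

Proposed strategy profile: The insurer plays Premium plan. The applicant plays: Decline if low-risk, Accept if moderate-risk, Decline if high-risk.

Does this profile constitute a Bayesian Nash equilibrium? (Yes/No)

The insurer plays Premium plan: E[Premium plan] = 0.45·(8) + 0.35·(9) + 0.2·(8) = 8.35; E[Basic plan] = -5.25. Best-responding. ✓
The applicant (risk level low-risk), facing Premium plan: Accept gives 0, Decline gives 12. Proposed Decline is best. ✓
The applicant (risk level moderate-risk), facing Premium plan: Accept gives 8, Decline gives 4. Proposed Accept is best. ✓
The applicant (risk level high-risk), facing Premium plan: Accept gives -9, Decline gives 1. Proposed Decline is best. ✓

Yes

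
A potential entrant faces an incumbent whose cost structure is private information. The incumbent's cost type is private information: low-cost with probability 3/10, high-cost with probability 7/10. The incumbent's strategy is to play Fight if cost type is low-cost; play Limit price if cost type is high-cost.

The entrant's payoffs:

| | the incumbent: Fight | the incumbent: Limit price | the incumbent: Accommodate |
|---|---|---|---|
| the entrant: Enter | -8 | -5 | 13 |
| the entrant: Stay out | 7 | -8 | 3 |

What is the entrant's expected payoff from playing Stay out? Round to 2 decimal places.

-3.50

Take the expectation over the incumbent's cost type, weighting each type's action by its prior probability.
E[Stay out] = 3/10·7 + 7/10·(-8) = 21/10 + (-28/5) = -7/2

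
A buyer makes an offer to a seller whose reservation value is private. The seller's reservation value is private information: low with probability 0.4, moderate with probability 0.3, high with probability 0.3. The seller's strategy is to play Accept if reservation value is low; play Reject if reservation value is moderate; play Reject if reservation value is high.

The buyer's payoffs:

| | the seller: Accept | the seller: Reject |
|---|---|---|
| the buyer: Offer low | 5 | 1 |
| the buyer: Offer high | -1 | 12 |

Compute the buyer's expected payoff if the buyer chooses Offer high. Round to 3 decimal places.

6.800

E[Offer high] = 0.4·(-1) + 0.3·12 + 0.3·12 = (-0.4) + 3.6 + 3.6 = 6.8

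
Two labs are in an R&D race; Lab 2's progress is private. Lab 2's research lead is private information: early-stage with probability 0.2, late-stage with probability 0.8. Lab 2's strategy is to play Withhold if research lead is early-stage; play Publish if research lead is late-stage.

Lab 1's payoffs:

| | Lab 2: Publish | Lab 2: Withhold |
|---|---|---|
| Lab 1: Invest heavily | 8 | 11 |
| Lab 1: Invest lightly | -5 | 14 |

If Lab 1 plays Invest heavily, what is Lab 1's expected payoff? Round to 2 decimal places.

E[Invest heavily] = 0.2·11 + 0.8·8 = 2.2 + 6.4 = 8.6

8.60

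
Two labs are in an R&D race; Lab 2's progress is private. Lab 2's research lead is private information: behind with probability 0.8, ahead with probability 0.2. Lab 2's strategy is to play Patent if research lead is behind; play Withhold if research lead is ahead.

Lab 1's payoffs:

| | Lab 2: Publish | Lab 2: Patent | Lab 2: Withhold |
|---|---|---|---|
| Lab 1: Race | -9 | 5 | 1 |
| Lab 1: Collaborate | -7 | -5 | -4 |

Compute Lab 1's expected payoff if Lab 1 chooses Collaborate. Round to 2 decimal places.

-4.80

Take the expectation over Lab 2's research lead, weighting each type's action by its prior probability.
E[Collaborate] = 0.8·(-5) + 0.2·(-4) = (-4) + (-0.8) = -4.8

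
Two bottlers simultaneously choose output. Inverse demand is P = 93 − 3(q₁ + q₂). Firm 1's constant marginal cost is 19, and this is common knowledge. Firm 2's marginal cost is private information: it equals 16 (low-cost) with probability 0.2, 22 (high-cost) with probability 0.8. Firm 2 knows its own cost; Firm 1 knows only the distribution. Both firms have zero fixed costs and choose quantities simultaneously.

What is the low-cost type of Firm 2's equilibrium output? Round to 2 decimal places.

Type-c best response for Firm 2: q₂(c) = (93 − c)/6 − q₁/2.
Firm 1 maximizes expected profit; its first-order condition is 93 − 6q₁ − 3E[q₂] − 19 = 0.
Substituting E[q₂] and solving: E[c₂] = 20.8, so q₁ = (93 − 2·19 + 20.8)/9 = 8.42222.
q₂(low-cost) = (93 − 16 − 3·8.42222)/6 = 8.62222.

8.62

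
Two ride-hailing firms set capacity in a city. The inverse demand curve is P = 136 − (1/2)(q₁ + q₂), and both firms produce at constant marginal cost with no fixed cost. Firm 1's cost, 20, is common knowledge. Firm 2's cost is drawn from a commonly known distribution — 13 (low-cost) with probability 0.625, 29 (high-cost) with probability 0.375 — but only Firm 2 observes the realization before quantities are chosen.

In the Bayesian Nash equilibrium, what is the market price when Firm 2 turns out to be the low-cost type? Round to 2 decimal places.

55.33

Type-c best response for Firm 2: q₂(c) = (136 − c) − q₁/2.
Firm 1 maximizes expected profit; its first-order condition is 136 − q₁ − (1/2)E[q₂] − 20 = 0.
Substituting E[q₂] and solving: E[c₂] = 19, so q₁ = (136 − 2·20 + 19)/(3/2) = 76.6667.
q₂(low-cost) = 84.6667, so P = 136 − (1/2)·(76.6667 + 84.6667) = 55.3333.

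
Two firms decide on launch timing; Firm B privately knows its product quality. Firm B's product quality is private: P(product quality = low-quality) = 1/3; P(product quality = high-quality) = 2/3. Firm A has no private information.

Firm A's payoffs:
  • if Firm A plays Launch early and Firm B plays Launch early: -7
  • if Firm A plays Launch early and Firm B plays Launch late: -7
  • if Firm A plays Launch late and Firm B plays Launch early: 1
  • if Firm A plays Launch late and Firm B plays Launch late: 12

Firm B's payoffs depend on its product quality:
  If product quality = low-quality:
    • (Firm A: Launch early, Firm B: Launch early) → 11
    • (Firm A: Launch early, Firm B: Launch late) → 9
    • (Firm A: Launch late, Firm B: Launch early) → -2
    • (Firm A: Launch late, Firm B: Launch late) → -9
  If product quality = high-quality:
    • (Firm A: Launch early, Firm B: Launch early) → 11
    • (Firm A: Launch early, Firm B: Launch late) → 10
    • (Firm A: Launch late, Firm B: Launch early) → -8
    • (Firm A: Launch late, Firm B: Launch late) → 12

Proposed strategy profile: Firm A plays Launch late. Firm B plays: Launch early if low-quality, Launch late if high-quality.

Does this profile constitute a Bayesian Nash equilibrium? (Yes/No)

Firm A plays Launch late: E[Launch late] = 1/3·(1) + 2/3·(12) = 25/3; E[Launch early] = -7. Best-responding. ✓
Firm B (product quality low-quality), facing Launch late: Launch early gives -2, Launch late gives -9. Proposed Launch early is best. ✓
Firm B (product quality high-quality), facing Launch late: Launch early gives -8, Launch late gives 12. Proposed Launch late is best. ✓

Yes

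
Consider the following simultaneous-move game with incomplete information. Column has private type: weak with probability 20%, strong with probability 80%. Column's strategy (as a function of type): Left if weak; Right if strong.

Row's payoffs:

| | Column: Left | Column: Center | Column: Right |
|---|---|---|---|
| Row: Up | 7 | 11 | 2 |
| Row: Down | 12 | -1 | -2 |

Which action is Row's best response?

Up

E[Up] = 0.2·(7) + 0.8·(2) = 3
E[Down] = 0.2·(12) + 0.8·(-2) = 0.8
Best response: Up (3 is the largest).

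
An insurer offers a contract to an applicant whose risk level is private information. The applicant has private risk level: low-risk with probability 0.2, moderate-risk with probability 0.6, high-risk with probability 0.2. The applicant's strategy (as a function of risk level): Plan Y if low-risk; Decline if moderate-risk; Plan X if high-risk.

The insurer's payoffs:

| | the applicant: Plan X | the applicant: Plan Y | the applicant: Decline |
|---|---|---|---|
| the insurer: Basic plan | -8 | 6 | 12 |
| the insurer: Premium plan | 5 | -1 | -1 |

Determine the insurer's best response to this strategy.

Compute the insurer's expected payoff for each action, taking the expectation over the applicant's type.
E[Basic plan] = 0.2·(6) + 0.6·(12) + 0.2·(-8) = 6.8
E[Premium plan] = 0.2·(-1) + 0.6·(-1) + 0.2·(5) = 0.2
Best response: Basic plan (6.8 is the largest).

Basic plan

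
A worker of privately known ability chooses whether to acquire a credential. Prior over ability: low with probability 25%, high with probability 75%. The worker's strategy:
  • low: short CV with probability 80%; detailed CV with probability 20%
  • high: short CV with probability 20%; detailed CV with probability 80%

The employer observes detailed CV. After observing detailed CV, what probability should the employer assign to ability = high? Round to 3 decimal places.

P(detailed CV) = 0.25·0.2 + 0.75·0.8 = 0.65
P(high | detailed CV) = (0.75·0.8) / 0.65 = 0.6 / 0.65 = 0.923077

0.923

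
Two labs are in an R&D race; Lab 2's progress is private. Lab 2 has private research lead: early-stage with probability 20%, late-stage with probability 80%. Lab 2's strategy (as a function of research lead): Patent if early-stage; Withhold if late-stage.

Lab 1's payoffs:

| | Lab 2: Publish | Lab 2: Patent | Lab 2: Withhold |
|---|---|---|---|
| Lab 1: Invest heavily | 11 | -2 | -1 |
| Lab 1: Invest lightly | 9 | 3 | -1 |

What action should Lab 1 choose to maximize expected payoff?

E[Invest heavily] = 0.2·(-2) + 0.8·(-1) = -1.2
E[Invest lightly] = 0.2·(3) + 0.8·(-1) = -0.2
Best response: Invest lightly (-0.2 is the largest).

Invest lightly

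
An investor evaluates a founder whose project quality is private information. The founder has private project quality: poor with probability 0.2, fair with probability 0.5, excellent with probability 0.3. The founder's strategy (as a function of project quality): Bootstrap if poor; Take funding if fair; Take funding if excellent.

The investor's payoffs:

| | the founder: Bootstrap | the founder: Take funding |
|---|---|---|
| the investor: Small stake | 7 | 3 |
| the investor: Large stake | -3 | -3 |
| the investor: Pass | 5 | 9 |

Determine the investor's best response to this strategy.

Pass

E[Small stake] = 0.2·(7) + 0.5·(3) + 0.3·(3) = 3.8
E[Large stake] = 0.2·(-3) + 0.5·(-3) + 0.3·(-3) = -3
E[Pass] = 0.2·(5) + 0.5·(9) + 0.3·(9) = 8.2
Best response: Pass (8.2 is the largest).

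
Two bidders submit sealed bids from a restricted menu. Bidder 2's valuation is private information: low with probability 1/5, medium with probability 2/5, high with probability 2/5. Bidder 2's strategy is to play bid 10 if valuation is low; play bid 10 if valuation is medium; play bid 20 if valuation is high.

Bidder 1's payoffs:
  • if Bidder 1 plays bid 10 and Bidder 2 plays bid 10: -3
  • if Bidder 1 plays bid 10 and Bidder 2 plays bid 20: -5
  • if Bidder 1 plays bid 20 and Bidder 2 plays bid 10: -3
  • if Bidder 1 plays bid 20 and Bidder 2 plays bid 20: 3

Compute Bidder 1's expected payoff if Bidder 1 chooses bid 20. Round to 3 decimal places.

-0.600

E[bid 20] = 1/5·(-3) + 2/5·(-3) + 2/5·3 = (-3/5) + (-6/5) + 6/5 = -3/5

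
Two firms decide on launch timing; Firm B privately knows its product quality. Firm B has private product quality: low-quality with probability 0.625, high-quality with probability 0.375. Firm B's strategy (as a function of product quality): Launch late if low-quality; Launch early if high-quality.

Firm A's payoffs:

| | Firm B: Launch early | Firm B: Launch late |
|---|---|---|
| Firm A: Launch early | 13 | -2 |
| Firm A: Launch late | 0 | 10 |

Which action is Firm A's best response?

Compute Firm A's expected payoff for each action, taking the expectation over Firm B's type.
E[Launch early] = 0.625·(-2) + 0.375·(13) = 3.625
E[Launch late] = 0.625·(10) + 0.375·(0) = 6.25
Best response: Launch late (6.25 is the largest).

Launch late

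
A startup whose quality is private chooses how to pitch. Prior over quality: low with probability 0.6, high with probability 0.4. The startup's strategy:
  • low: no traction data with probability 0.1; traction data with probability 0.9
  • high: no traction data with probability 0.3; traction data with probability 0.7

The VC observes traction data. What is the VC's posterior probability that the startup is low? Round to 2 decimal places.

P(traction data) = 0.6·0.9 + 0.4·0.7 = 0.82
P(low | traction data) = (0.6·0.9) / 0.82 = 0.54 / 0.82 = 0.658537

0.66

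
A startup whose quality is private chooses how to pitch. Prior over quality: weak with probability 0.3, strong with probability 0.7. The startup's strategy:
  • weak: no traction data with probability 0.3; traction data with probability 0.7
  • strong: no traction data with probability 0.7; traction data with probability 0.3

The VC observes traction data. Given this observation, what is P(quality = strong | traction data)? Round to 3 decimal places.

Apply Bayes' rule using the sender's strategy as the likelihood.
P(traction data) = 0.3·0.7 + 0.7·0.3 = 0.42
P(strong | traction data) = (0.7·0.3) / 0.42 = 0.21 / 0.42 = 0.5

0.500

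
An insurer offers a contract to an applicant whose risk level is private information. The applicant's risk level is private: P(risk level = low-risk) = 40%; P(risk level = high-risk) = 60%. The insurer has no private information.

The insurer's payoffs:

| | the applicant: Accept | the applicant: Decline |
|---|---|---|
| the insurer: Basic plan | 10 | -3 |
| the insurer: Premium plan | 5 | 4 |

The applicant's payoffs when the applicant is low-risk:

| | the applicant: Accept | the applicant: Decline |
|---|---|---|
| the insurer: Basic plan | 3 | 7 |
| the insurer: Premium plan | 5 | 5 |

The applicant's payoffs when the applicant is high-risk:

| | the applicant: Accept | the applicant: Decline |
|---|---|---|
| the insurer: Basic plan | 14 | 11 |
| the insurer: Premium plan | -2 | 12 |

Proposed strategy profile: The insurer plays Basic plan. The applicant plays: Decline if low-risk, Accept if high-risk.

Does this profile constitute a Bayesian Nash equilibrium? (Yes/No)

The insurer plays Basic plan: E[Basic plan] = 0.4·(-3) + 0.6·(10) = 4.8; E[Premium plan] = 4.6. Best-responding. ✓
The applicant (risk level low-risk), facing Basic plan: Accept gives 3, Decline gives 7. Proposed Decline is best. ✓
The applicant (risk level high-risk), facing Basic plan: Accept gives 14, Decline gives 11. Proposed Accept is best. ✓

Yes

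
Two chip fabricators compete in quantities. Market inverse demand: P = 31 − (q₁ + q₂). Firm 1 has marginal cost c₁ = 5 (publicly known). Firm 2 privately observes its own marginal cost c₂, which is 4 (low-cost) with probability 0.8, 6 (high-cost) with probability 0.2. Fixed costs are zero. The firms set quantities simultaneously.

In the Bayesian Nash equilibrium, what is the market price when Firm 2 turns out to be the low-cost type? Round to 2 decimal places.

13.27

Each type of Firm 2 best-responds to q₁; Firm 1 best-responds to the expected q₂ over Firm 2's types.
Firm 2 with cost c maximizes (31 − (q₁+q₂) − c)·q₂, giving q₂(c) = (31 − c − q₁)/2.
E[c₂] = 0.8·4 + 0.2·6 = 4.4
Firm 1's FOC against E[q₂] yields q₁ = (31 − 2·5 + E[c₂])/3 = (31 − 10 + 4.4)/3 = 8.46667.
q₂(low-cost) = 9.26667, so P = 31 − (8.46667 + 9.26667) = 13.2667.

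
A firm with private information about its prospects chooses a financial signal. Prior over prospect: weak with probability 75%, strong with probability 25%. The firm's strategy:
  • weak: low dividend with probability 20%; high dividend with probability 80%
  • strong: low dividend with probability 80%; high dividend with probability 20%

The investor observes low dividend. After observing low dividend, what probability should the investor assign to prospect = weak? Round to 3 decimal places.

P(low dividend) = 0.75·0.2 + 0.25·0.8 = 0.35
P(weak | low dividend) = (0.75·0.2) / 0.35 = 0.15 / 0.35 = 0.428571

0.429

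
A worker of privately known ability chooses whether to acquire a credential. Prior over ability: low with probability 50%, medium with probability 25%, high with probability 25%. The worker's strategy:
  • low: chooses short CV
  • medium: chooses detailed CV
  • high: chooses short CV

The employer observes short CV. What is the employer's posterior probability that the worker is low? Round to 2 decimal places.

Apply Bayes' rule using the sender's strategy as the likelihood.
P(short CV) = 0.5·1 + 0.25·0 + 0.25·1 = 0.75
P(low | short CV) = (0.5·1) / 0.75 = 0.5 / 0.75 = 0.666667

0.67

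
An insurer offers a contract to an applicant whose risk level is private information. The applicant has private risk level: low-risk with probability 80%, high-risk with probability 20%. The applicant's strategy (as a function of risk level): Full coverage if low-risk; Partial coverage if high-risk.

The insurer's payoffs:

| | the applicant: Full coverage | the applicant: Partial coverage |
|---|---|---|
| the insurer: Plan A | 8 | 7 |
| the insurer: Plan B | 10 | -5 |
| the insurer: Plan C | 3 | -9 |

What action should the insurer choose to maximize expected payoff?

Plan A

E[Plan A] = 0.8·(8) + 0.2·(7) = 7.8
E[Plan B] = 0.8·(10) + 0.2·(-5) = 7
E[Plan C] = 0.8·(3) + 0.2·(-9) = 0.6
Best response: Plan A (7.8 is the largest).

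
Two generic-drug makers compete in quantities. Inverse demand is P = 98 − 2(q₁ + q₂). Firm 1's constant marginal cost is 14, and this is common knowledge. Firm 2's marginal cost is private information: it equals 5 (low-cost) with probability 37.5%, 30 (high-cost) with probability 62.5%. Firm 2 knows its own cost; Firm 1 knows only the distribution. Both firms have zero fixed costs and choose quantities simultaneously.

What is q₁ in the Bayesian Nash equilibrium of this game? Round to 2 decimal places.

Firm 2 with cost c maximizes (98 − 2(q₁+q₂) − c)·q₂, giving q₂(c) = (98 − c − 2q₁)/4.
E[c₂] = 0.375·5 + 0.625·30 = 20.625
Firm 1's FOC against E[q₂] yields q₁ = (98 − 2·14 + E[c₂])/6 = (98 − 28 + 20.625)/6 = 15.1042.

15.10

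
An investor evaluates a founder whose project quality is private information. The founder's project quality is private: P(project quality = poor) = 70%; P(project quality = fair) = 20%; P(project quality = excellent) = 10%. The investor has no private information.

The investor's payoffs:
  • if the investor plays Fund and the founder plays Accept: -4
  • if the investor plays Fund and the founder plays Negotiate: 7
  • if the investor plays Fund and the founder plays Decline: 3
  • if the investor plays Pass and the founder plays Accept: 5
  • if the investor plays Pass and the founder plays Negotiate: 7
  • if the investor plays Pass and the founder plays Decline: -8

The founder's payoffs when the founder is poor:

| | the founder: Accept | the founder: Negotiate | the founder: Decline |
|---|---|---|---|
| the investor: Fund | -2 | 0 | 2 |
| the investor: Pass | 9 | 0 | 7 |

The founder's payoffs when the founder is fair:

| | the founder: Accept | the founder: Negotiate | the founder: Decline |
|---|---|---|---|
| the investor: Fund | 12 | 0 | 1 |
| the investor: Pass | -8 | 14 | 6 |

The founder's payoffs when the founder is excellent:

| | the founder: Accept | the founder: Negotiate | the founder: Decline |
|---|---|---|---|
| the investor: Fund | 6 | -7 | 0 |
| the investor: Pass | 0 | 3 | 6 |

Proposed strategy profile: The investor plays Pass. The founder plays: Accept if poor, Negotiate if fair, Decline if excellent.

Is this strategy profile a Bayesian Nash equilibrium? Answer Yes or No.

Yes

The investor plays Pass: E[Pass] = 0.7·(5) + 0.2·(7) + 0.1·(-8) = 4.1; E[Fund] = -1.1. Best-responding. ✓
The founder (project quality poor), facing Pass: Accept gives 9, Negotiate gives 0, Decline gives 7. Proposed Accept is best. ✓
The founder (project quality fair), facing Pass: Accept gives -8, Negotiate gives 14, Decline gives 6. Proposed Negotiate is best. ✓
The founder (project quality excellent), facing Pass: Accept gives 0, Negotiate gives 3, Decline gives 6. Proposed Decline is best. ✓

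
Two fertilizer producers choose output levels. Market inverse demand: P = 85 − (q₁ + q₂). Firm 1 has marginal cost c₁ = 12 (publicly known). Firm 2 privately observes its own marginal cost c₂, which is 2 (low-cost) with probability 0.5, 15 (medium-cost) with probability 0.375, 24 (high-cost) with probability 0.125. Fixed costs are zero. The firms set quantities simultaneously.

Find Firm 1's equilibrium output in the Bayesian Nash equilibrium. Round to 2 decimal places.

Firm 2 with cost c maximizes (85 − (q₁+q₂) − c)·q₂, giving q₂(c) = (85 − c − q₁)/2.
E[c₂] = 0.5·2 + 0.375·15 + 0.125·24 = 9.625
Firm 1's FOC against E[q₂] yields q₁ = (85 − 2·12 + E[c₂])/3 = (85 − 24 + 9.625)/3 = 23.5417.

23.54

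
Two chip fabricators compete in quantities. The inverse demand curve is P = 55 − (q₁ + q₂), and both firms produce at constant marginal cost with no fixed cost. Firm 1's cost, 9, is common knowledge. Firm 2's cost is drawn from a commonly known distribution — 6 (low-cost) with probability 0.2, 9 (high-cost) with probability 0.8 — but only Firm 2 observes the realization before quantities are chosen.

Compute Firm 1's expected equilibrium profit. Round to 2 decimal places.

229.02

Firm 2 with cost c maximizes (55 − (q₁+q₂) − c)·q₂, giving q₂(c) = (55 − c − q₁)/2.
E[c₂] = 0.2·6 + 0.8·9 = 8.4
Firm 1's FOC against E[q₂] yields q₁ = (55 − 2·9 + E[c₂])/3 = (55 − 18 + 8.4)/3 = 15.1333.
E[P] = 55 − (q₁ + E[q₂]) = 24.1333; Firm 1's expected profit = (E[P] − 9)·q₁ = (24.1333 − 9)·15.1333 = 229.018.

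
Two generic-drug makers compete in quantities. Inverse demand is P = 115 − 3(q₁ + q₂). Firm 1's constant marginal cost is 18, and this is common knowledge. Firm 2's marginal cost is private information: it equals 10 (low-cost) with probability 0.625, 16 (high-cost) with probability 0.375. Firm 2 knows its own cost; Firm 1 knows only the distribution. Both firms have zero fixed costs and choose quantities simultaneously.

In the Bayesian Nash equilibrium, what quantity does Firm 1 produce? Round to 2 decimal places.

Each type of Firm 2 best-responds to q₁; Firm 1 best-responds to the expected q₂ over Firm 2's types.
Firm 2 with cost c maximizes (115 − 3(q₁+q₂) − c)·q₂, giving q₂(c) = (115 − c − 3q₁)/6.
E[c₂] = 0.625·10 + 0.375·16 = 12.25
Firm 1's FOC against E[q₂] yields q₁ = (115 − 2·18 + E[c₂])/9 = (115 − 36 + 12.25)/9 = 10.1389.

10.14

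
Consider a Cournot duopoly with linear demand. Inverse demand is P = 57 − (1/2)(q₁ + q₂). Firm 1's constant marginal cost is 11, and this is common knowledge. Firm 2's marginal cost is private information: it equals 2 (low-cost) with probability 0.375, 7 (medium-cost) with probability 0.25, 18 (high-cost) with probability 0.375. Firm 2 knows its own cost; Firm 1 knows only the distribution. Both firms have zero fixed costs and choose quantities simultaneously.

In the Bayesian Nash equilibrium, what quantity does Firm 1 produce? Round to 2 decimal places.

29.50

Firm 2 with cost c maximizes (57 − (1/2)(q₁+q₂) − c)·q₂, giving q₂(c) = (57 − c − (1/2)q₁).
E[c₂] = 0.375·2 + 0.25·7 + 0.375·18 = 9.25
Firm 1's FOC against E[q₂] yields q₁ = (57 − 2·11 + E[c₂])/(3/2) = (57 − 22 + 9.25)/(3/2) = 29.5.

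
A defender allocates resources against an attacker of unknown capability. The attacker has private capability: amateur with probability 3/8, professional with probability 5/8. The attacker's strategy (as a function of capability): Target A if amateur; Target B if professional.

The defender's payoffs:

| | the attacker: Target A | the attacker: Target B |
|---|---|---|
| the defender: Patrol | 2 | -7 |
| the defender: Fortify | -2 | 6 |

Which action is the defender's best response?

E[Patrol] = 3/8·(2) + 5/8·(-7) = -29/8
E[Fortify] = 3/8·(-2) + 5/8·(6) = 3
Best response: Fortify (3 is the largest).

Fortify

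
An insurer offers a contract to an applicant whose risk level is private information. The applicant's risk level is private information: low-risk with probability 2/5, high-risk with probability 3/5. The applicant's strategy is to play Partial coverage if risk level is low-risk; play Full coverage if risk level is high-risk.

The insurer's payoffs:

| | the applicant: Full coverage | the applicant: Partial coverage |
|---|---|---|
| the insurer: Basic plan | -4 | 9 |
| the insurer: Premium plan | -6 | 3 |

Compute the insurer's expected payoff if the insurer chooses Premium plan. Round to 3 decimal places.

E[Premium plan] = 2/5·3 + 3/5·(-6) = 6/5 + (-18/5) = -12/5

-2.400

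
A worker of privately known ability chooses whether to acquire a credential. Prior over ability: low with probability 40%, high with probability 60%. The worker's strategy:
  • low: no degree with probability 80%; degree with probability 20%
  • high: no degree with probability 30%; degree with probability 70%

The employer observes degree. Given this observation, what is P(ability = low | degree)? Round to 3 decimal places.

P(degree) = 0.4·0.2 + 0.6·0.7 = 0.5
P(low | degree) = (0.4·0.2) / 0.5 = 0.08 / 0.5 = 0.16

0.160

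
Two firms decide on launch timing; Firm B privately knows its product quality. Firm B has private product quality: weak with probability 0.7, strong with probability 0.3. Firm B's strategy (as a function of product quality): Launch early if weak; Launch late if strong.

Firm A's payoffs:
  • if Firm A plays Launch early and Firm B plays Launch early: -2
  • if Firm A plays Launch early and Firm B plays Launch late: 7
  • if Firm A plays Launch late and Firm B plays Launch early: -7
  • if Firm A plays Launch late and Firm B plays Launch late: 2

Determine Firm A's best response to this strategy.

E[Launch early] = 0.7·(-2) + 0.3·(7) = 0.7
E[Launch late] = 0.7·(-7) + 0.3·(2) = -4.3
Best response: Launch early (0.7 is the largest).

Launch early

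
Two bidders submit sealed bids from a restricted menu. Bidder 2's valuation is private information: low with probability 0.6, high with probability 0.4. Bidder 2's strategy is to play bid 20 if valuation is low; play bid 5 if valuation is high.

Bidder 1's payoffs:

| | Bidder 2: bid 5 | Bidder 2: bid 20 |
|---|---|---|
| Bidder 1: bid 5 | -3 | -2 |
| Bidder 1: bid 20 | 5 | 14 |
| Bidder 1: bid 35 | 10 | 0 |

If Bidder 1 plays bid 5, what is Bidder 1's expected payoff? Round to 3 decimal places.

-2.400

E[bid 5] = 0.6·(-2) + 0.4·(-3) = (-1.2) + (-1.2) = -2.4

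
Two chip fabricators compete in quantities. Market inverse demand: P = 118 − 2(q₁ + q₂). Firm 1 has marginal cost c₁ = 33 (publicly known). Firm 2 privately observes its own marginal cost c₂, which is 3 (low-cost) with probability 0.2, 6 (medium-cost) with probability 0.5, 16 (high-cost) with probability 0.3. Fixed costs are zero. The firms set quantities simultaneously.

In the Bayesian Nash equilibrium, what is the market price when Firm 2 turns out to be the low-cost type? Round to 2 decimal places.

50.43

Firm 2 with cost c maximizes (118 − 2(q₁+q₂) − c)·q₂, giving q₂(c) = (118 − c − 2q₁)/4.
E[c₂] = 0.2·3 + 0.5·6 + 0.3·16 = 8.4
Firm 1's FOC against E[q₂] yields q₁ = (118 − 2·33 + E[c₂])/6 = (118 − 66 + 8.4)/6 = 10.0667.
q₂(low-cost) = 23.7167, so P = 118 − 2·(10.0667 + 23.7167) = 50.4333.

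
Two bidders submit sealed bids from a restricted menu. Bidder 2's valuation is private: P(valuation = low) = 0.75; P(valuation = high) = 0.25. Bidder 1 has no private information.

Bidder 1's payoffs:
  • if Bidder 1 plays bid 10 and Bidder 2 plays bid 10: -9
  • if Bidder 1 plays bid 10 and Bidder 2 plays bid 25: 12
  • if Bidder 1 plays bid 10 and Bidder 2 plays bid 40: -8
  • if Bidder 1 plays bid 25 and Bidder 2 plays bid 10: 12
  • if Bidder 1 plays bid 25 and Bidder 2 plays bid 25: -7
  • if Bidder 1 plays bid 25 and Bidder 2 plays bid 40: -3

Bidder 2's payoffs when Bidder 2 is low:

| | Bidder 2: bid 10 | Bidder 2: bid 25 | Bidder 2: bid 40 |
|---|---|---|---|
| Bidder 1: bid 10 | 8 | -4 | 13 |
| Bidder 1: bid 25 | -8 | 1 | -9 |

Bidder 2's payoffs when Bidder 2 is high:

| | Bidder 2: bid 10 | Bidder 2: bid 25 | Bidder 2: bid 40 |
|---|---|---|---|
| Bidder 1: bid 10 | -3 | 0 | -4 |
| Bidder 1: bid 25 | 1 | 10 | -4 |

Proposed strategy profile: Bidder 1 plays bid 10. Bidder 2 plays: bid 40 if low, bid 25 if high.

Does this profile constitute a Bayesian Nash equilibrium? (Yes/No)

Yes

Bidder 1 plays bid 10: E[bid 10] = 0.75·(-8) + 0.25·(12) = -3; E[bid 25] = -4. Best-responding. ✓
Bidder 2 (valuation low), facing bid 10: bid 10 gives 8, bid 25 gives -4, bid 40 gives 13. Proposed bid 40 is best. ✓
Bidder 2 (valuation high), facing bid 10: bid 10 gives -3, bid 25 gives 0, bid 40 gives -4. Proposed bid 25 is best. ✓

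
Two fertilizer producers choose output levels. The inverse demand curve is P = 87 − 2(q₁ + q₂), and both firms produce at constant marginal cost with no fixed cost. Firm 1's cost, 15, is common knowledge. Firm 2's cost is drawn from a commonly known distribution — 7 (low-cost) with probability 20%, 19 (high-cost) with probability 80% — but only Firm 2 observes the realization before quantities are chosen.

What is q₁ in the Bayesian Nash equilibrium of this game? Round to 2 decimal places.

Type-c best response for Firm 2: q₂(c) = (87 − c)/4 − q₁/2.
Firm 1 maximizes expected profit; its first-order condition is 87 − 4q₁ − 2E[q₂] − 15 = 0.
Substituting E[q₂] and solving: E[c₂] = 16.6, so q₁ = (87 − 2·15 + 16.6)/6 = 12.2667.

12.27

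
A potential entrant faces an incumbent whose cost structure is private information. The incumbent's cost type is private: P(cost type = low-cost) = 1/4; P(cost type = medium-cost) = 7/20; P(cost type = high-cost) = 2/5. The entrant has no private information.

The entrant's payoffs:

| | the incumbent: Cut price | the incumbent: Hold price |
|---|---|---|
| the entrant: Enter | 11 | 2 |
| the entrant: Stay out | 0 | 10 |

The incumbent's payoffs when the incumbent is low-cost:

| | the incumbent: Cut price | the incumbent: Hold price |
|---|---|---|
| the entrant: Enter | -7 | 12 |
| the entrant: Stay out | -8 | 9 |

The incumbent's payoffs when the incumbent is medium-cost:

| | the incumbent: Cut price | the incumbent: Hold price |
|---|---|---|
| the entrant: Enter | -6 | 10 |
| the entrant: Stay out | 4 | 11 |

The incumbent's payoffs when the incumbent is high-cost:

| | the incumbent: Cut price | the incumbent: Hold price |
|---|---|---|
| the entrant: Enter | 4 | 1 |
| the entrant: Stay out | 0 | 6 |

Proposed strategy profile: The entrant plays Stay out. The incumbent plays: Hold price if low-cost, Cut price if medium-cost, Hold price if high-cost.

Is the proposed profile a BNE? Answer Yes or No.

The entrant plays Stay out: E[Stay out] = 1/4·(10) + 7/20·(0) + 2/5·(10) = 13/2; E[Enter] = 103/20. Best-responding. ✓
The incumbent (cost type low-cost), facing Stay out: Cut price gives -8, Hold price gives 9. Proposed Hold price is best. ✓
The incumbent (cost type medium-cost), facing Stay out: Cut price gives 4, Hold price gives 11. Proposed Cut price is not best — profitable deviation exists. ✗
The incumbent (cost type high-cost), facing Stay out: Cut price gives 0, Hold price gives 6. Proposed Hold price is best. ✓

No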